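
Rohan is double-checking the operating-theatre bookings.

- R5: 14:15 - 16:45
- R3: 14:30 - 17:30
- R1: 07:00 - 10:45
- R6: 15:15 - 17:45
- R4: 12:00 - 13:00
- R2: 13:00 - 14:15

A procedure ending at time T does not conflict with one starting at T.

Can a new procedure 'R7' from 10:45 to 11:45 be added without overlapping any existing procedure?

R1: ends 10:45 at or before R7 starts 10:45 → clear.
R4: starts 12:00 at or after R7 ends 11:45 → clear.
R2: starts 13:00 at or after R7 ends 11:45 → clear.
R5: starts 14:15 at or after R7 ends 11:45 → clear.
R3: starts 14:30 at or after R7 ends 11:45 → clear.
R6: starts 15:15 at or after R7 ends 11:45 → clear.

Yes — the slot is free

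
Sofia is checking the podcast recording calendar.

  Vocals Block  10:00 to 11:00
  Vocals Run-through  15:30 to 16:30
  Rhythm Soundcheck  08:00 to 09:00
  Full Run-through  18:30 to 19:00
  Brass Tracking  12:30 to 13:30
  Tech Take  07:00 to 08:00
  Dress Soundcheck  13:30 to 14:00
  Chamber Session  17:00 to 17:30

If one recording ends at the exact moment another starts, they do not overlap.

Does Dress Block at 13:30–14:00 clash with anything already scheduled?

Tech Take: ends 08:00 at or before Dress Block starts 13:30 → clear.
Rhythm Soundcheck: ends 09:00 at or before Dress Block starts 13:30 → clear.
Vocals Block: ends 11:00 at or before Dress Block starts 13:30 → clear.
Brass Tracking: ends 13:30 at or before Dress Block starts 13:30 → clear.
Dress Soundcheck: starts 13:30 before Dress Block ends 14:00, and ends 14:00 after Dress Block starts 13:30 → overlap.
Vocals Run-through: starts 15:30 at or after Dress Block ends 14:00 → clear.
Chamber Session: starts 17:00 at or after Dress Block ends 14:00 → clear.
Full Run-through: starts 18:30 at or after Dress Block ends 14:00 → clear.
Dress Block overlaps Dress Soundcheck.

Yes — it overlaps Dress Soundcheck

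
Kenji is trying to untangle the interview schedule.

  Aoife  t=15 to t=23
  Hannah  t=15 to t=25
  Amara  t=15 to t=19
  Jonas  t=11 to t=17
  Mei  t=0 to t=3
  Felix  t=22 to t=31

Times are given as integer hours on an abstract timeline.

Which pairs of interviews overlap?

Amara & Aoife, Amara & Hannah, Amara & Jonas, Aoife & Felix, Aoife & Hannah, Aoife & Jonas, Felix & Hannah, Hannah & Jonas

Sorted by start: Mei, Jonas, Amara, Hannah, Aoife, Felix.
Jonas starts after Mei ends, so Mei has no further overlaps.
Amara starts before Jonas ends → Jonas and Amara overlap.
Hannah starts before Jonas ends → Jonas and Hannah overlap.
Aoife starts before Jonas ends → Jonas and Aoife overlap.
Felix starts after Jonas ends.
Hannah starts before Amara ends → Amara and Hannah overlap.
Aoife starts before Amara ends → Amara and Aoife overlap.
Felix starts after Amara ends.
Aoife starts before Hannah ends → Hannah and Aoife overlap.
Felix starts before Hannah ends → Hannah and Felix overlap.
Felix starts before Aoife ends → Aoife and Felix overlap.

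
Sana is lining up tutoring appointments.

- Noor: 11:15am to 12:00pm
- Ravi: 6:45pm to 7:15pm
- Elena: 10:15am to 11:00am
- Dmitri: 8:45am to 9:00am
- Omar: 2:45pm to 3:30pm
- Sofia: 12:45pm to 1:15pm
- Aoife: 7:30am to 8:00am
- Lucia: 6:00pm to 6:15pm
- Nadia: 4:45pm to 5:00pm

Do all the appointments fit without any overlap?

Yes

Sorted by start: Aoife, Dmitri, Elena, Noor, Sofia, Omar, Nadia, Lucia, Ravi.
Dmitri starts after Aoife ends — done with Aoife.
Elena starts after Dmitri ends — done with Dmitri.
Noor starts after Elena ends — done with Elena.
Sofia starts after Noor ends — done with Noor.
Omar starts after Sofia ends — done with Sofia.
Nadia starts after Omar ends — done with Omar.
Lucia starts after Nadia ends — done with Nadia.
Ravi starts after Lucia ends.
Every pair is clear; the schedule has no overlaps.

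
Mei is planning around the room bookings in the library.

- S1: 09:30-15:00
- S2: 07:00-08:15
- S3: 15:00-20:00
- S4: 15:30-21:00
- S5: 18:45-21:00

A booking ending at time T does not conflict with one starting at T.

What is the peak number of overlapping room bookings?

3

Walk through starts and ends in time order (an end at T is processed before a start at T):
07:00 start S2 → 1
08:15 end S2 → 0
09:30 start S1 → 1
15:00 end S1 → 0
15:00 start S3 → 1
15:30 start S4 → 2
18:45 start S5 → 3
20:00 end S3 → 2
21:00 end S4 → 1
21:00 end S5 → 0
Peak is 3, at 18:45 (S3, S4, S5).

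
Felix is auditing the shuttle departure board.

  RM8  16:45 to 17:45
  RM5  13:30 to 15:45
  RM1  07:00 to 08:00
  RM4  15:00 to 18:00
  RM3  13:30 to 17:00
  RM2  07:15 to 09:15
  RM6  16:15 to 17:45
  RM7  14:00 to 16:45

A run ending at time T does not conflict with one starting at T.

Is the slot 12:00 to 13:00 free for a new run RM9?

RM1: ends 08:00 at or before RM9 starts 12:00 → clear.
RM2: ends 09:15 at or before RM9 starts 12:00 → clear.
RM3: starts 13:30 at or after RM9 ends 13:00 → clear.
RM5: starts 13:30 at or after RM9 ends 13:00 → clear.
RM7: starts 14:00 at or after RM9 ends 13:00 → clear.
RM4: starts 15:00 at or after RM9 ends 13:00 → clear.
RM6: starts 16:15 at or after RM9 ends 13:00 → clear.
RM8: starts 16:45 at or after RM9 ends 13:00 → clear.

Yes — the slot is free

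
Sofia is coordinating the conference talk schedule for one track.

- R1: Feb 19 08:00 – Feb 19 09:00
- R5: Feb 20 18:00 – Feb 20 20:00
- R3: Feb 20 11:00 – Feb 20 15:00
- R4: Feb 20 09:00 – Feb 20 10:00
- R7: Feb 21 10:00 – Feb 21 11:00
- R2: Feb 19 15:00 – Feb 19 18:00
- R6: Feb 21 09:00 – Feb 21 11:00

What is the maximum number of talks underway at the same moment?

Sweep the timeline, counting +1 at each start and −1 at each end (ends before starts at a tie):
Feb 19 08:00 start R1 → 1
Feb 19 09:00 end R1 → 0
Feb 19 15:00 start R2 → 1
Feb 19 18:00 end R2 → 0
Feb 20 09:00 start R4 → 1
Feb 20 10:00 end R4 → 0
Feb 20 11:00 start R3 → 1
Feb 20 15:00 end R3 → 0
Feb 20 18:00 start R5 → 1
Feb 20 20:00 end R5 → 0
Feb 21 09:00 start R6 → 1
Feb 21 10:00 start R7 → 2
Feb 21 11:00 end R6 → 1
Feb 21 11:00 end R7 → 0
Peak is 2, at Feb 21 10:00 (R6, R7).

2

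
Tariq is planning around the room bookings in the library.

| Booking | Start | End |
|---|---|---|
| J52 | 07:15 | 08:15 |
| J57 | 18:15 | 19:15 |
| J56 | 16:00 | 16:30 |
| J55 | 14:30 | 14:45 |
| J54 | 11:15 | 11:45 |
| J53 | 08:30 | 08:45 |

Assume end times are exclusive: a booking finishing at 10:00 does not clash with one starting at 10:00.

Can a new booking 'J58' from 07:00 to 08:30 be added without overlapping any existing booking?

No — it overlaps J52

J52: starts 07:15 before J58 ends 08:30, and ends 08:15 after J58 starts 07:00 → overlap.
J53: starts 08:30 at or after J58 ends 08:30 → clear.
J54: starts 11:15 at or after J58 ends 08:30 → clear.
J55: starts 14:30 at or after J58 ends 08:30 → clear.
J56: starts 16:00 at or after J58 ends 08:30 → clear.
J57: starts 18:15 at or after J58 ends 08:30 → clear.
J58 overlaps J52.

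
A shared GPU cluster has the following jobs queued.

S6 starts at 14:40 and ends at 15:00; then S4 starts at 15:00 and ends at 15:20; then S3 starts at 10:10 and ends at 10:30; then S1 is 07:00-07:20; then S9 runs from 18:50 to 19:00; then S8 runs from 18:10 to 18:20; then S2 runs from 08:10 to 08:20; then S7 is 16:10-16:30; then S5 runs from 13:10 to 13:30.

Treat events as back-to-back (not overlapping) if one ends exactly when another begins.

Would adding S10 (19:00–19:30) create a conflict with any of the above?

S1: ends 07:20 at or before S10 starts 19:00 → clear.
S2: ends 08:20 at or before S10 starts 19:00 → clear.
S3: ends 10:30 at or before S10 starts 19:00 → clear.
S5: ends 13:30 at or before S10 starts 19:00 → clear.
S6: ends 15:00 at or before S10 starts 19:00 → clear.
S4: ends 15:20 at or before S10 starts 19:00 → clear.
S7: ends 16:30 at or before S10 starts 19:00 → clear.
S8: ends 18:20 at or before S10 starts 19:00 → clear.
S9: ends 19:00 at or before S10 starts 19:00 → clear.

No — it doesn't clash with anything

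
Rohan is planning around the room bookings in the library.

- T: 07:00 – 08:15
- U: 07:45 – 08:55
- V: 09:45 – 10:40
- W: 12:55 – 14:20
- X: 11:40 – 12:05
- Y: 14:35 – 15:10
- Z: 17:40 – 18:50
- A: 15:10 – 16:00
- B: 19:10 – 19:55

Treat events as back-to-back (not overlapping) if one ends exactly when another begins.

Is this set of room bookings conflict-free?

No

Sorted by start: T, U, V, X, W, Y, A, Z, B.
U starts before T ends → T and U overlap.
That's a conflict, so the schedule is not conflict-free.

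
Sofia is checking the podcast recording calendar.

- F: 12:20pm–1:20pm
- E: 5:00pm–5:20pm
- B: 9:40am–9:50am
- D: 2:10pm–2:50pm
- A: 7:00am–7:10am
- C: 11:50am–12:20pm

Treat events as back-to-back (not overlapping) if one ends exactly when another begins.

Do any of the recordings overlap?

No

Check each pair: they overlap iff neither finishes before the other starts.
Sorted by start: A, B, C, F, D, E.
B starts after A ends — done with A.
C starts after B ends — done with B.
F starts exactly when C ends (back-to-back, no overlap) — done with C.
D starts after F ends — done with F.
E starts after D ends.
Every pair is clear; the schedule has no overlaps.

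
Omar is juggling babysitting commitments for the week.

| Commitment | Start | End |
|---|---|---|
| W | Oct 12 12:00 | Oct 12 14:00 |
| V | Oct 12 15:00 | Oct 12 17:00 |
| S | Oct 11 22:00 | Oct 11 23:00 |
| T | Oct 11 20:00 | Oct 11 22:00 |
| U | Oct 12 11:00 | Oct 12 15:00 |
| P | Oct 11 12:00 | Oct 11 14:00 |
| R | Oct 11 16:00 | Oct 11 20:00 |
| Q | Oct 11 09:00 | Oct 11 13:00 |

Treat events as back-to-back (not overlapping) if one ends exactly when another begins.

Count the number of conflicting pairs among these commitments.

Sorted by start: Q, P, R, T, S, U, W, V.
P starts before Q ends → Q and P overlap.
R starts after Q ends; Q is clear from here.
R starts after P ends; P is clear from here.
T starts exactly when R ends (back-to-back, no overlap); R is clear from here.
S starts exactly when T ends (back-to-back, no overlap); T is clear from here.
U starts after S ends; S is clear from here.
W starts before U ends → U and W overlap.
V starts exactly when U ends (back-to-back, no overlap).
V starts after W ends.
Overlapping pairs: P & Q, U & W — 2 in total.

2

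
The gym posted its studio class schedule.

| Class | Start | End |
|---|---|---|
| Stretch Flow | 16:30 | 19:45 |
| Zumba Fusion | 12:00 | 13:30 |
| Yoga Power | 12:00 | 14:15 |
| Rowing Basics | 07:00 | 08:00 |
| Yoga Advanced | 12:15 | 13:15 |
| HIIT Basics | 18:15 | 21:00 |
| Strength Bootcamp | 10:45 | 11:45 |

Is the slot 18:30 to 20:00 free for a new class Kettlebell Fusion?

Rowing Basics: ends 08:00 at or before Kettlebell Fusion starts 18:30 → clear.
Strength Bootcamp: ends 11:45 at or before Kettlebell Fusion starts 18:30 → clear.
Yoga Power: ends 14:15 at or before Kettlebell Fusion starts 18:30 → clear.
Zumba Fusion: ends 13:30 at or before Kettlebell Fusion starts 18:30 → clear.
Yoga Advanced: ends 13:15 at or before Kettlebell Fusion starts 18:30 → clear.
Stretch Flow: starts 16:30 before Kettlebell Fusion ends 20:00, and ends 19:45 after Kettlebell Fusion starts 18:30 → overlap.
HIIT Basics: starts 18:15 before Kettlebell Fusion ends 20:00, and ends 21:00 after Kettlebell Fusion starts 18:30 → overlap.
Kettlebell Fusion overlaps Stretch Flow, HIIT Basics.

No — it overlaps HIIT Basics, Stretch Flow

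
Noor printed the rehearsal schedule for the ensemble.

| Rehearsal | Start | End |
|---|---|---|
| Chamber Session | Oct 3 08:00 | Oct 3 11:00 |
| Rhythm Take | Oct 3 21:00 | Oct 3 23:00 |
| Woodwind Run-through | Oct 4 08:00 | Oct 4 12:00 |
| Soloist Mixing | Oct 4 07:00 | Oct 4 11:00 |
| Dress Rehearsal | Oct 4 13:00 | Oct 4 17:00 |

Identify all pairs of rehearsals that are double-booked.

Soloist Mixing & Woodwind Run-through

Check each pair: they overlap iff neither finishes before the other starts.
Sorted by start: Chamber Session, Rhythm Take, Soloist Mixing, Woodwind Run-through, Dress Rehearsal.
Rhythm Take starts after Chamber Session ends, so nothing later overlaps Chamber Session either.
Soloist Mixing starts after Rhythm Take ends, so nothing later overlaps Rhythm Take either.
Woodwind Run-through starts before Soloist Mixing ends → Soloist Mixing and Woodwind Run-through overlap.
Dress Rehearsal starts after Soloist Mixing ends.
Dress Rehearsal starts after Woodwind Run-through ends.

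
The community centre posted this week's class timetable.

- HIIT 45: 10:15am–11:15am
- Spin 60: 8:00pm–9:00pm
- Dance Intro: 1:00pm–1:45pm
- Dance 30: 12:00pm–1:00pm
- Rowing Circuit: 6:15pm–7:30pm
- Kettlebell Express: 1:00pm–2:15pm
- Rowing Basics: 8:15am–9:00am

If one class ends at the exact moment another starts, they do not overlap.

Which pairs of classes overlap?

Dance Intro & Kettlebell Express

Sorted by start: Rowing Basics, HIIT 45, Dance 30, Dance Intro, Kettlebell Express, Rowing Circuit, Spin 60.
HIIT 45 starts after Rowing Basics ends; Rowing Basics is clear from here.
Dance 30 starts after HIIT 45 ends; HIIT 45 is clear from here.
Dance Intro starts exactly when Dance 30 ends (back-to-back, no overlap); Dance 30 is clear from here.
Kettlebell Express starts before Dance Intro ends → Dance Intro and Kettlebell Express overlap.
Rowing Circuit starts after Dance Intro ends; Dance Intro is clear from here.
Rowing Circuit starts after Kettlebell Express ends; Kettlebell Express is clear from here.
Spin 60 starts after Rowing Circuit ends.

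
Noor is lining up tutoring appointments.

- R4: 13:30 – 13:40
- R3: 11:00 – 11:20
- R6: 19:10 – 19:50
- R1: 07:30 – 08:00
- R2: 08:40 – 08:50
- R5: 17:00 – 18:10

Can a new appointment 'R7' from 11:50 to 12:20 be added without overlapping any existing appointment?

R1: ends 08:00 at or before R7 starts 11:50 → clear.
R2: ends 08:50 at or before R7 starts 11:50 → clear.
R3: ends 11:20 at or before R7 starts 11:50 → clear.
R4: starts 13:30 at or after R7 ends 12:20 → clear.
R5: starts 17:00 at or after R7 ends 12:20 → clear.
R6: starts 19:10 at or after R7 ends 12:20 → clear.

Yes — the slot is free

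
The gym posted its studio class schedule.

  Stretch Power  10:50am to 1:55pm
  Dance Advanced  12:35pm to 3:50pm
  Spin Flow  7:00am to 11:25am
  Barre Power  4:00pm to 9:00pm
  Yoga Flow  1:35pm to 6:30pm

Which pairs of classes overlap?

Barre Power & Yoga Flow, Dance Advanced & Stretch Power, Dance Advanced & Yoga Flow, Spin Flow & Stretch Power, Stretch Power & Yoga Flow

Sorted by start: Spin Flow, Stretch Power, Dance Advanced, Yoga Flow, Barre Power.
Stretch Power starts before Spin Flow ends → Spin Flow and Stretch Power overlap.
Dance Advanced starts after Spin Flow ends; Spin Flow is clear from here.
Dance Advanced starts before Stretch Power ends → Stretch Power and Dance Advanced overlap.
Yoga Flow starts before Stretch Power ends → Stretch Power and Yoga Flow overlap.
Barre Power starts after Stretch Power ends.
Yoga Flow starts before Dance Advanced ends → Dance Advanced and Yoga Flow overlap.
Barre Power starts after Dance Advanced ends.
Barre Power starts before Yoga Flow ends → Yoga Flow and Barre Power overlap.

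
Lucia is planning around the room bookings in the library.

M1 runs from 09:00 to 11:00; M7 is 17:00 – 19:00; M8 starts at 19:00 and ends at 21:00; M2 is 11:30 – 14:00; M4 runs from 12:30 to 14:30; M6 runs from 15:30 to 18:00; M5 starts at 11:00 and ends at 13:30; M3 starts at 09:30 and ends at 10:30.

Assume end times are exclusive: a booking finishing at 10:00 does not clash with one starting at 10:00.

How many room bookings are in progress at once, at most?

Sweep the timeline, counting +1 at each start and −1 at each end (ends before starts at a tie):
09:00 start M1 → 1
09:30 start M3 → 2
10:30 end M3 → 1
11:00 end M1 → 0
11:00 start M5 → 1
11:30 start M2 → 2
12:30 start M4 → 3
13:30 end M5 → 2
14:00 end M2 → 1
14:30 end M4 → 0
15:30 start M6 → 1
17:00 start M7 → 2
18:00 end M6 → 1
19:00 end M7 → 0
19:00 start M8 → 1
21:00 end M8 → 0
Peak is 3, at 12:30 (M2, M4, M5).

3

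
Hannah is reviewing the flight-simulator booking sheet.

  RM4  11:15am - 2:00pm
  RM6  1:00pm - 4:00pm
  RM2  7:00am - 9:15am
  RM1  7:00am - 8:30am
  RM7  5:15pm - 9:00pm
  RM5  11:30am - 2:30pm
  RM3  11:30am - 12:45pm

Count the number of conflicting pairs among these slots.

Sorted by start: RM1, RM2, RM4, RM3, RM5, RM6, RM7.
RM2 starts before RM1 ends → RM1 and RM2 overlap.
RM4 starts after RM1 ends; RM1 is clear from here.
RM4 starts after RM2 ends; RM2 is clear from here.
RM3 starts before RM4 ends → RM4 and RM3 overlap.
RM5 starts before RM4 ends → RM4 and RM5 overlap.
RM6 starts before RM4 ends → RM4 and RM6 overlap.
RM7 starts after RM4 ends.
RM5 starts before RM3 ends → RM3 and RM5 overlap.
RM6 starts after RM3 ends; RM3 is clear from here.
RM6 starts before RM5 ends → RM5 and RM6 overlap.
RM7 starts after RM5 ends.
RM7 starts after RM6 ends.
Overlapping pairs: RM1 & RM2, RM3 & RM4, RM3 & RM5, RM4 & RM5, RM4 & RM6, RM5 & RM6 — 6 in total.

6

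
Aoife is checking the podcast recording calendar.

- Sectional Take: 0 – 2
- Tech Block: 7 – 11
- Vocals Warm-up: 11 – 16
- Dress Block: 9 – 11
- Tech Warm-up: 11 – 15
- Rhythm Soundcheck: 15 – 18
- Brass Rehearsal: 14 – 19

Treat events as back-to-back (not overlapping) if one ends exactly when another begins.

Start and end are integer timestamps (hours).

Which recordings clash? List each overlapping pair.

Brass Rehearsal & Rhythm Soundcheck, Brass Rehearsal & Tech Warm-up, Brass Rehearsal & Vocals Warm-up, Dress Block & Tech Block, Rhythm Soundcheck & Vocals Warm-up, Tech Warm-up & Vocals Warm-up

Sorted by start: Sectional Take, Tech Block, Dress Block, Vocals Warm-up, Tech Warm-up, Brass Rehearsal, Rhythm Soundcheck.
Tech Block starts after Sectional Take ends, so Sectional Take has no further overlaps.
Dress Block starts before Tech Block ends → Tech Block and Dress Block overlap.
Vocals Warm-up starts exactly when Tech Block ends (back-to-back, no overlap), so Tech Block has no further overlaps.
Vocals Warm-up starts exactly when Dress Block ends (back-to-back, no overlap), so Dress Block has no further overlaps.
Tech Warm-up starts before Vocals Warm-up ends → Vocals Warm-up and Tech Warm-up overlap.
Brass Rehearsal starts before Vocals Warm-up ends → Vocals Warm-up and Brass Rehearsal overlap.
Rhythm Soundcheck starts before Vocals Warm-up ends → Vocals Warm-up and Rhythm Soundcheck overlap.
Brass Rehearsal starts before Tech Warm-up ends → Tech Warm-up and Brass Rehearsal overlap.
Rhythm Soundcheck starts exactly when Tech Warm-up ends (back-to-back, no overlap).
Rhythm Soundcheck starts before Brass Rehearsal ends → Brass Rehearsal and Rhythm Soundcheck overlap.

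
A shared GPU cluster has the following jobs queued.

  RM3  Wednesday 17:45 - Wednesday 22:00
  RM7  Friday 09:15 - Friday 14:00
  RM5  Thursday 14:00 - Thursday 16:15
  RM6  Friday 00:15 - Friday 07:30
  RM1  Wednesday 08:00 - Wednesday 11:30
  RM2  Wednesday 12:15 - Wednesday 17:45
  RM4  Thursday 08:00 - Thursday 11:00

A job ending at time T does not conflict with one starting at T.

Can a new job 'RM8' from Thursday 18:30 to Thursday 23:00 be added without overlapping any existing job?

Yes — the slot is free

RM1: ends Wednesday 11:30 at or before RM8 starts Thursday 18:30 → clear.
RM2: ends Wednesday 17:45 at or before RM8 starts Thursday 18:30 → clear.
RM3: ends Wednesday 22:00 at or before RM8 starts Thursday 18:30 → clear.
RM4: ends Thursday 11:00 at or before RM8 starts Thursday 18:30 → clear.
RM5: ends Thursday 16:15 at or before RM8 starts Thursday 18:30 → clear.
RM6: starts Friday 00:15 at or after RM8 ends Thursday 23:00 → clear.
RM7: starts Friday 09:15 at or after RM8 ends Thursday 23:00 → clear.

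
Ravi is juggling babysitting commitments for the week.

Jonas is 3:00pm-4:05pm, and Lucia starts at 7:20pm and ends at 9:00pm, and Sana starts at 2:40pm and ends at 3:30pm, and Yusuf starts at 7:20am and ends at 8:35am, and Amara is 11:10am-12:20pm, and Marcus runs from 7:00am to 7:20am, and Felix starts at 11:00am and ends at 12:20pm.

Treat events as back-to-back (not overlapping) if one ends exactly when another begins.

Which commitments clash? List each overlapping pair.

Two intervals overlap when each starts before the other ends.
Sorted by start: Marcus, Yusuf, Felix, Amara, Sana, Jonas, Lucia.
Yusuf starts exactly when Marcus ends (back-to-back, no overlap) — done with Marcus.
Felix starts after Yusuf ends — done with Yusuf.
Amara starts before Felix ends → Felix and Amara overlap.
Sana starts after Felix ends — done with Felix.
Sana starts after Amara ends — done with Amara.
Jonas starts before Sana ends → Sana and Jonas overlap.
Lucia starts after Sana ends.
Lucia starts after Jonas ends.

Amara & Felix, Jonas & Sana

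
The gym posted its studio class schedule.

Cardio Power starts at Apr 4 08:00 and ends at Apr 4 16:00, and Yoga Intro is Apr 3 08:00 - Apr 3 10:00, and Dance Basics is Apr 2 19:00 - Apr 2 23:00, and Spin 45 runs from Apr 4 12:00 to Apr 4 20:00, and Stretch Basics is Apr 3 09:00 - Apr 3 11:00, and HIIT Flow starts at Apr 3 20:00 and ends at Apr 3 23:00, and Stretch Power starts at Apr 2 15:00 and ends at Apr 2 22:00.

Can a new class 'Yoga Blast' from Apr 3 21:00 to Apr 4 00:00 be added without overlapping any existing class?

No — it overlaps HIIT Flow

Stretch Power: ends Apr 2 22:00 at or before Yoga Blast starts Apr 3 21:00 → clear.
Dance Basics: ends Apr 2 23:00 at or before Yoga Blast starts Apr 3 21:00 → clear.
Yoga Intro: ends Apr 3 10:00 at or before Yoga Blast starts Apr 3 21:00 → clear.
Stretch Basics: ends Apr 3 11:00 at or before Yoga Blast starts Apr 3 21:00 → clear.
HIIT Flow: starts Apr 3 20:00 before Yoga Blast ends Apr 4 00:00, and ends Apr 3 23:00 after Yoga Blast starts Apr 3 21:00 → overlap.
Cardio Power: starts Apr 4 08:00 at or after Yoga Blast ends Apr 4 00:00 → clear.
Spin 45: starts Apr 4 12:00 at or after Yoga Blast ends Apr 4 00:00 → clear.
Yoga Blast overlaps HIIT Flow.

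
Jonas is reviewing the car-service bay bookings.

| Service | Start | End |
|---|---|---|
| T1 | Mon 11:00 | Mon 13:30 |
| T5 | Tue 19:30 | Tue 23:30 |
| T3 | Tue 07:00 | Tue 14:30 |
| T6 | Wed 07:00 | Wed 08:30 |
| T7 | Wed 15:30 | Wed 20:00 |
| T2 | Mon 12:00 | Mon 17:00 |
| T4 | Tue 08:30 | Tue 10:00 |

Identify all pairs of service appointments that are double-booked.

Sorted by start: T1, T2, T3, T4, T5, T6, T7.
T2 starts before T1 ends → T1 and T2 overlap.
T3 starts after T1 ends; T1 is clear from here.
T3 starts after T2 ends; T2 is clear from here.
T4 starts before T3 ends → T3 and T4 overlap.
T5 starts after T3 ends; T3 is clear from here.
T5 starts after T4 ends; T4 is clear from here.
T6 starts after T5 ends; T5 is clear from here.
T7 starts after T6 ends.

T1 & T2, T3 & T4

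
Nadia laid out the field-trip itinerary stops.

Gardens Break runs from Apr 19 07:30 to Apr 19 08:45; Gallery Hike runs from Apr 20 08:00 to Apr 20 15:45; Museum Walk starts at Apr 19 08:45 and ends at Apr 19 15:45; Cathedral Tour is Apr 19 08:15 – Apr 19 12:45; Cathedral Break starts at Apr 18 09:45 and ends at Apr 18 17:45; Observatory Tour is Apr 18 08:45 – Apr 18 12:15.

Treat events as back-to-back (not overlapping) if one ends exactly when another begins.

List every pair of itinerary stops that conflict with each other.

Cathedral Break & Observatory Tour, Cathedral Tour & Gardens Break, Cathedral Tour & Museum Walk

Two intervals overlap when each starts before the other ends.
Sorted by start: Observatory Tour, Cathedral Break, Gardens Break, Cathedral Tour, Museum Walk, Gallery Hike.
Cathedral Break starts before Observatory Tour ends → Observatory Tour and Cathedral Break overlap.
Gardens Break starts after Observatory Tour ends, so nothing later overlaps Observatory Tour either.
Gardens Break starts after Cathedral Break ends, so nothing later overlaps Cathedral Break either.
Cathedral Tour starts before Gardens Break ends → Gardens Break and Cathedral Tour overlap.
Museum Walk starts exactly when Gardens Break ends (back-to-back, no overlap), so nothing later overlaps Gardens Break either.
Museum Walk starts before Cathedral Tour ends → Cathedral Tour and Museum Walk overlap.
Gallery Hike starts after Cathedral Tour ends.
Gallery Hike starts after Museum Walk ends.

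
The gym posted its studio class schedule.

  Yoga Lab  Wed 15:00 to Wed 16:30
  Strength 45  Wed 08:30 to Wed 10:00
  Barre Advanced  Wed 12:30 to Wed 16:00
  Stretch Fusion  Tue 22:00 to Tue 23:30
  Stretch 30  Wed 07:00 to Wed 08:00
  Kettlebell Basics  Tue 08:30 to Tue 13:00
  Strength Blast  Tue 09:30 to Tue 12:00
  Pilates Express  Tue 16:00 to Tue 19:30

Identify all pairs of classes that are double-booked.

Barre Advanced & Yoga Lab, Kettlebell Basics & Strength Blast

Sorted by start: Kettlebell Basics, Strength Blast, Pilates Express, Stretch Fusion, Stretch 30, Strength 45, Barre Advanced, Yoga Lab.
Strength Blast starts before Kettlebell Basics ends → Kettlebell Basics and Strength Blast overlap.
Pilates Express starts after Kettlebell Basics ends; Kettlebell Basics is clear from here.
Pilates Express starts after Strength Blast ends; Strength Blast is clear from here.
Stretch Fusion starts after Pilates Express ends; Pilates Express is clear from here.
Stretch 30 starts after Stretch Fusion ends; Stretch Fusion is clear from here.
Strength 45 starts after Stretch 30 ends; Stretch 30 is clear from here.
Barre Advanced starts after Strength 45 ends; Strength 45 is clear from here.
Yoga Lab starts before Barre Advanced ends → Barre Advanced and Yoga Lab overlap.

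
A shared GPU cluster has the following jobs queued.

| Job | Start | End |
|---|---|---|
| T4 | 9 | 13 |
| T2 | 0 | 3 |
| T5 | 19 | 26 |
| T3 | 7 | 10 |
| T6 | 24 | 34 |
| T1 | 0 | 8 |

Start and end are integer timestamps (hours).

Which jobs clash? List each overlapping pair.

Sorted by start: T1, T2, T3, T4, T5, T6.
T2 starts before T1 ends → T1 and T2 overlap.
T3 starts before T1 ends → T1 and T3 overlap.
T4 starts after T1 ends, so T1 has no further overlaps.
T3 starts after T2 ends, so T2 has no further overlaps.
T4 starts before T3 ends → T3 and T4 overlap.
T5 starts after T3 ends, so T3 has no further overlaps.
T5 starts after T4 ends, so T4 has no further overlaps.
T6 starts before T5 ends → T5 and T6 overlap.

T1 & T2, T1 & T3, T3 & T4, T5 & T6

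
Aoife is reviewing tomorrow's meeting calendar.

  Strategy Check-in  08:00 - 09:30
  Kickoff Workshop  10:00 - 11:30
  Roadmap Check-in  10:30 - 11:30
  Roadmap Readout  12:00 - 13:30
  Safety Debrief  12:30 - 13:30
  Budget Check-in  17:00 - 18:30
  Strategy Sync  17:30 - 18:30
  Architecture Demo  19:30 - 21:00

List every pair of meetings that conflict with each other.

Sorted by start: Strategy Check-in, Kickoff Workshop, Roadmap Check-in, Roadmap Readout, Safety Debrief, Budget Check-in, Strategy Sync, Architecture Demo.
Kickoff Workshop starts after Strategy Check-in ends, so Strategy Check-in has no further overlaps.
Roadmap Check-in starts before Kickoff Workshop ends → Kickoff Workshop and Roadmap Check-in overlap.
Roadmap Readout starts after Kickoff Workshop ends, so Kickoff Workshop has no further overlaps.
Roadmap Readout starts after Roadmap Check-in ends, so Roadmap Check-in has no further overlaps.
Safety Debrief starts before Roadmap Readout ends → Roadmap Readout and Safety Debrief overlap.
Budget Check-in starts after Roadmap Readout ends, so Roadmap Readout has no further overlaps.
Budget Check-in starts after Safety Debrief ends, so Safety Debrief has no further overlaps.
Strategy Sync starts before Budget Check-in ends → Budget Check-in and Strategy Sync overlap.
Architecture Demo starts after Budget Check-in ends.
Architecture Demo starts after Strategy Sync ends.

Budget Check-in & Strategy Sync, Kickoff Workshop & Roadmap Check-in, Roadmap Readout & Safety Debrief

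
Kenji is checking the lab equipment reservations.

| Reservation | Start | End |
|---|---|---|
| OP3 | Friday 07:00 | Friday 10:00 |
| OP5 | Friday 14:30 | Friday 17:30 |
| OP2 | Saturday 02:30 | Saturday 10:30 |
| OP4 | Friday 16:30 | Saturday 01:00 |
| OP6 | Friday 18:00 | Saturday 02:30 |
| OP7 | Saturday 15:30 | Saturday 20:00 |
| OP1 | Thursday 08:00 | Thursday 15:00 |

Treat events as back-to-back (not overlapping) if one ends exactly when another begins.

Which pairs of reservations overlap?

OP4 & OP5, OP4 & OP6

Sorted by start: OP1, OP3, OP5, OP4, OP6, OP2, OP7.
OP3 starts after OP1 ends, so nothing later overlaps OP1 either.
OP5 starts after OP3 ends, so nothing later overlaps OP3 either.
OP4 starts before OP5 ends → OP5 and OP4 overlap.
OP6 starts after OP5 ends, so nothing later overlaps OP5 either.
OP6 starts before OP4 ends → OP4 and OP6 overlap.
OP2 starts after OP4 ends, so nothing later overlaps OP4 either.
OP2 starts exactly when OP6 ends (back-to-back, no overlap), so nothing later overlaps OP6 either.
OP7 starts after OP2 ends.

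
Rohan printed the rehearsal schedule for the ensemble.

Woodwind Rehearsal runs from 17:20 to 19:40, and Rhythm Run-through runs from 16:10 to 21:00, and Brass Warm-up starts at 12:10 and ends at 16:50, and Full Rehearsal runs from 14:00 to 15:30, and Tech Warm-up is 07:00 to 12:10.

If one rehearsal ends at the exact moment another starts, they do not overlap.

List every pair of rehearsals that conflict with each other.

Check each pair: they overlap iff neither finishes before the other starts.
Sorted by start: Tech Warm-up, Brass Warm-up, Full Rehearsal, Rhythm Run-through, Woodwind Rehearsal.
Brass Warm-up starts exactly when Tech Warm-up ends (back-to-back, no overlap), so nothing later overlaps Tech Warm-up either.
Full Rehearsal starts before Brass Warm-up ends → Brass Warm-up and Full Rehearsal overlap.
Rhythm Run-through starts before Brass Warm-up ends → Brass Warm-up and Rhythm Run-through overlap.
Woodwind Rehearsal starts after Brass Warm-up ends.
Rhythm Run-through starts after Full Rehearsal ends, so nothing later overlaps Full Rehearsal either.
Woodwind Rehearsal starts before Rhythm Run-through ends → Rhythm Run-through and Woodwind Rehearsal overlap.

Brass Warm-up & Full Rehearsal, Brass Warm-up & Rhythm Run-through, Rhythm Run-through & Woodwind Rehearsal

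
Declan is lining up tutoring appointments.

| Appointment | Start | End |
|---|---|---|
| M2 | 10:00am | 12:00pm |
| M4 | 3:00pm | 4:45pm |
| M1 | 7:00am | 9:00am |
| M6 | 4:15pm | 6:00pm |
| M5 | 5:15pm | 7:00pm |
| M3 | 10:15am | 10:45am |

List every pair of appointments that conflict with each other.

M2 & M3, M4 & M6, M5 & M6

Two intervals overlap when each starts before the other ends.
Sorted by start: M1, M2, M3, M4, M6, M5.
M2 starts after M1 ends — done with M1.
M3 starts before M2 ends → M2 and M3 overlap.
M4 starts after M2 ends — done with M2.
M4 starts after M3 ends — done with M3.
M6 starts before M4 ends → M4 and M6 overlap.
M5 starts after M4 ends.
M5 starts before M6 ends → M6 and M5 overlap.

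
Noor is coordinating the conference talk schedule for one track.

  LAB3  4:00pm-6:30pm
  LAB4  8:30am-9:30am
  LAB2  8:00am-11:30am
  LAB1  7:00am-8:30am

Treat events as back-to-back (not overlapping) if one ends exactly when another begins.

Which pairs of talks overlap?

LAB1 & LAB2, LAB2 & LAB4

Sorted by start: LAB1, LAB2, LAB4, LAB3.
LAB2 starts before LAB1 ends → LAB1 and LAB2 overlap.
LAB4 starts exactly when LAB1 ends (back-to-back, no overlap) — done with LAB1.
LAB4 starts before LAB2 ends → LAB2 and LAB4 overlap.
LAB3 starts after LAB2 ends.
LAB3 starts after LAB4 ends.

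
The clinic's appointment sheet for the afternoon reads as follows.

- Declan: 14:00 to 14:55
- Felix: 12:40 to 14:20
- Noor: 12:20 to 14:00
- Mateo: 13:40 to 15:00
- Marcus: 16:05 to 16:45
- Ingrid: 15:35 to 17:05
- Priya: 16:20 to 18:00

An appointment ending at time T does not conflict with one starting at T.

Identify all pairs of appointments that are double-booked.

Declan & Felix, Declan & Mateo, Felix & Mateo, Felix & Noor, Ingrid & Marcus, Ingrid & Priya, Marcus & Priya, Mateo & Noor

Two intervals overlap when each starts before the other ends.
Sorted by start: Noor, Felix, Mateo, Declan, Ingrid, Marcus, Priya.
Felix starts before Noor ends → Noor and Felix overlap.
Mateo starts before Noor ends → Noor and Mateo overlap.
Declan starts exactly when Noor ends (back-to-back, no overlap), so nothing later overlaps Noor either.
Mateo starts before Felix ends → Felix and Mateo overlap.
Declan starts before Felix ends → Felix and Declan overlap.
Ingrid starts after Felix ends, so nothing later overlaps Felix either.
Declan starts before Mateo ends → Mateo and Declan overlap.
Ingrid starts after Mateo ends, so nothing later overlaps Mateo either.
Ingrid starts after Declan ends, so nothing later overlaps Declan either.
Marcus starts before Ingrid ends → Ingrid and Marcus overlap.
Priya starts before Ingrid ends → Ingrid and Priya overlap.
Priya starts before Marcus ends → Marcus and Priya overlap.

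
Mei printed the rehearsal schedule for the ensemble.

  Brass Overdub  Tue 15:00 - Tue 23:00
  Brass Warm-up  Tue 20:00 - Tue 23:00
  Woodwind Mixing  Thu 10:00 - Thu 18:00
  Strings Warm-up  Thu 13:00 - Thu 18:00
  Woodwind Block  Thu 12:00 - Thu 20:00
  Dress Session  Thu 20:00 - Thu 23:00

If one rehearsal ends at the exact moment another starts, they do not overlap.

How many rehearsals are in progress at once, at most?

Sort all start/end points and keep a running count:
Tue 15:00 start Brass Overdub → 1
Tue 20:00 start Brass Warm-up → 2
Tue 23:00 end Brass Overdub → 1
Tue 23:00 end Brass Warm-up → 0
Thu 10:00 start Woodwind Mixing → 1
Thu 12:00 start Woodwind Block → 2
Thu 13:00 start Strings Warm-up → 3
Thu 18:00 end Strings Warm-up → 2
Thu 18:00 end Woodwind Mixing → 1
Thu 20:00 end Woodwind Block → 0
Thu 20:00 start Dress Session → 1
Thu 23:00 end Dress Session → 0
Peak is 3, at Thu 13:00 (Strings Warm-up, Woodwind Block, Woodwind Mixing).

3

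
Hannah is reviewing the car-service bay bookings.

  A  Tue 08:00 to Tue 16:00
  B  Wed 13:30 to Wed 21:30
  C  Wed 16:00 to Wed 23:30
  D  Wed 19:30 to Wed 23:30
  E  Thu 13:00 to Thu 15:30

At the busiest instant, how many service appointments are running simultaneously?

Sweep the timeline, counting +1 at each start and −1 at each end (ends before starts at a tie):
Tue 08:00 start A → 1
Tue 16:00 end A → 0
Wed 13:30 start B → 1
Wed 16:00 start C → 2
Wed 19:30 start D → 3
Wed 21:30 end B → 2
Wed 23:30 end C → 1
Wed 23:30 end D → 0
Thu 13:00 start E → 1
Thu 15:30 end E → 0
Peak is 3, at Wed 19:30 (B, C, D).

3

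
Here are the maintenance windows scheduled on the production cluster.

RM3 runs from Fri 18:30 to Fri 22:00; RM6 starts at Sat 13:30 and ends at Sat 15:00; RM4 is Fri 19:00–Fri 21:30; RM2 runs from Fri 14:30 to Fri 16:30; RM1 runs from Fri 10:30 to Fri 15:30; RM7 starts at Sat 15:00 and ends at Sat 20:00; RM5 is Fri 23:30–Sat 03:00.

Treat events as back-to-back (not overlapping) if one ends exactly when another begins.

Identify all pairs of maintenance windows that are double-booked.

Sorted by start: RM1, RM2, RM3, RM4, RM5, RM6, RM7.
RM2 starts before RM1 ends → RM1 and RM2 overlap.
RM3 starts after RM1 ends; RM1 is clear from here.
RM3 starts after RM2 ends; RM2 is clear from here.
RM4 starts before RM3 ends → RM3 and RM4 overlap.
RM5 starts after RM3 ends; RM3 is clear from here.
RM5 starts after RM4 ends; RM4 is clear from here.
RM6 starts after RM5 ends; RM5 is clear from here.
RM7 starts exactly when RM6 ends (back-to-back, no overlap).

RM1 & RM2, RM3 & RM4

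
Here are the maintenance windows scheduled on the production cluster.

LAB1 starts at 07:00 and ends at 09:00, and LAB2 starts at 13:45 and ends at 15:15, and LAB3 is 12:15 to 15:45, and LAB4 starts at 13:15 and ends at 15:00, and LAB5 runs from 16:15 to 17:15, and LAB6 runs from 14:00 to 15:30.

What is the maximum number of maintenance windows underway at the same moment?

Sweep the timeline, counting +1 at each start and −1 at each end (ends before starts at a tie):
07:00 start LAB1 → 1
09:00 end LAB1 → 0
12:15 start LAB3 → 1
13:15 start LAB4 → 2
13:45 start LAB2 → 3
14:00 start LAB6 → 4
15:00 end LAB4 → 3
15:15 end LAB2 → 2
15:30 end LAB6 → 1
15:45 end LAB3 → 0
16:15 start LAB5 → 1
17:15 end LAB5 → 0
Peak is 4, at 14:00 (LAB2, LAB3, LAB4, LAB6).

4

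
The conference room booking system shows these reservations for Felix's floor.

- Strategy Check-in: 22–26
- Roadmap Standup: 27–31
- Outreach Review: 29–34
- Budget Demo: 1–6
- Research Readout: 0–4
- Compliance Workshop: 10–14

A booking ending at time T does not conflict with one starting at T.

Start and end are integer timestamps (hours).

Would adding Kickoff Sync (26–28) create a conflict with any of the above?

Research Readout: ends 4 at or before Kickoff Sync starts 26 → clear.
Budget Demo: ends 6 at or before Kickoff Sync starts 26 → clear.
Compliance Workshop: ends 14 at or before Kickoff Sync starts 26 → clear.
Strategy Check-in: ends 26 at or before Kickoff Sync starts 26 → clear.
Roadmap Standup: starts 27 before Kickoff Sync ends 28, and ends 31 after Kickoff Sync starts 26 → overlap.
Outreach Review: starts 29 at or after Kickoff Sync ends 28 → clear.
Kickoff Sync overlaps Roadmap Standup.

Yes — it overlaps Roadmap Standup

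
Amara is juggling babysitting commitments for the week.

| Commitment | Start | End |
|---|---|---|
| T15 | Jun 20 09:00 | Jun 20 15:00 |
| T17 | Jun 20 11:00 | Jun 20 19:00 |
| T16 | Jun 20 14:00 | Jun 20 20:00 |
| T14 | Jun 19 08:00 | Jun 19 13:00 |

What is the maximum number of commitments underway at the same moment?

3

Sort all start/end points and keep a running count:
Jun 19 08:00 start T14 → 1
Jun 19 13:00 end T14 → 0
Jun 20 09:00 start T15 → 1
Jun 20 11:00 start T17 → 2
Jun 20 14:00 start T16 → 3
Jun 20 15:00 end T15 → 2
Jun 20 19:00 end T17 → 1
Jun 20 20:00 end T16 → 0
Peak is 3, at Jun 20 14:00 (T15, T16, T17).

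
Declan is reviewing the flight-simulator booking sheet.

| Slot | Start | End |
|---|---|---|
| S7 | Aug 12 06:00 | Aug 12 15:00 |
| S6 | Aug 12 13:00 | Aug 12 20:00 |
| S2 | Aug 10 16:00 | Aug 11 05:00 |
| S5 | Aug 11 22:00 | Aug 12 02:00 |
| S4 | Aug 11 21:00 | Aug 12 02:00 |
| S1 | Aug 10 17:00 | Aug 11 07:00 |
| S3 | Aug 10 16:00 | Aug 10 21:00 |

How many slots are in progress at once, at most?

3

Sweep the timeline, counting +1 at each start and −1 at each end (ends before starts at a tie):
Aug 10 16:00 start S2 → 1
Aug 10 16:00 start S3 → 2
Aug 10 17:00 start S1 → 3
Aug 10 21:00 end S3 → 2
Aug 11 05:00 end S2 → 1
Aug 11 07:00 end S1 → 0
Aug 11 21:00 start S4 → 1
Aug 11 22:00 start S5 → 2
Aug 12 02:00 end S4 → 1
Aug 12 02:00 end S5 → 0
Aug 12 06:00 start S7 → 1
Aug 12 13:00 start S6 → 2
Aug 12 15:00 end S7 → 1
Aug 12 20:00 end S6 → 0
Peak is 3, at Aug 10 17:00 (S1, S2, S3).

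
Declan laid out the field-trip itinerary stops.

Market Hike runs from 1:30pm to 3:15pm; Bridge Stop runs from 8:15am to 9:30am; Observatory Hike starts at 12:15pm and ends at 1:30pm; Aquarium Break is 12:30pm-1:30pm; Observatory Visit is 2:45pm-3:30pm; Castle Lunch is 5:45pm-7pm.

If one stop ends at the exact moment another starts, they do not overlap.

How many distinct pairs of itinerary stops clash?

Sorted by start: Bridge Stop, Observatory Hike, Aquarium Break, Market Hike, Observatory Visit, Castle Lunch.
Observatory Hike starts after Bridge Stop ends, so nothing later overlaps Bridge Stop either.
Aquarium Break starts before Observatory Hike ends → Observatory Hike and Aquarium Break overlap.
Market Hike starts exactly when Observatory Hike ends (back-to-back, no overlap), so nothing later overlaps Observatory Hike either.
Market Hike starts exactly when Aquarium Break ends (back-to-back, no overlap), so nothing later overlaps Aquarium Break either.
Observatory Visit starts before Market Hike ends → Market Hike and Observatory Visit overlap.
Castle Lunch starts after Market Hike ends.
Castle Lunch starts after Observatory Visit ends.
Overlapping pairs: Aquarium Break & Observatory Hike, Market Hike & Observatory Visit — 2 in total.

2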